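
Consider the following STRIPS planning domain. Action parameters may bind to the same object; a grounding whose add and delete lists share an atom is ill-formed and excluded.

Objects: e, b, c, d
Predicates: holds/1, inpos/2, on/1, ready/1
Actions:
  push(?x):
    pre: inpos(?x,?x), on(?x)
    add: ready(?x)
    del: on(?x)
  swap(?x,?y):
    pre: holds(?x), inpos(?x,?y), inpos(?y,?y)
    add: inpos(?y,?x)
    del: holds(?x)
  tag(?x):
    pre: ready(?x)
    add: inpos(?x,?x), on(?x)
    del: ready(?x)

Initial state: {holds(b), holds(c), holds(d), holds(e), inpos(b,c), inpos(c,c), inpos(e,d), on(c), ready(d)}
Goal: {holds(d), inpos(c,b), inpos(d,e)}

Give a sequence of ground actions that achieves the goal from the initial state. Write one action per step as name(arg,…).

1. swap(b,c)  →  {holds(c), holds(d), holds(e), inpos(b,c), inpos(c,b), inpos(c,c), inpos(e,d), on(c), ready(d)}
2. tag(d)  →  {holds(c), holds(d), holds(e), inpos(b,c), inpos(c,b), inpos(c,c), inpos(d,d), inpos(e,d), on(c), on(d)}
3. swap(e,d)  →  {holds(c), holds(d), inpos(b,c), inpos(c,b), inpos(c,c), inpos(d,d), inpos(d,e), inpos(e,d), on(c), on(d)}

swap(b,c); tag(d); swap(e,d)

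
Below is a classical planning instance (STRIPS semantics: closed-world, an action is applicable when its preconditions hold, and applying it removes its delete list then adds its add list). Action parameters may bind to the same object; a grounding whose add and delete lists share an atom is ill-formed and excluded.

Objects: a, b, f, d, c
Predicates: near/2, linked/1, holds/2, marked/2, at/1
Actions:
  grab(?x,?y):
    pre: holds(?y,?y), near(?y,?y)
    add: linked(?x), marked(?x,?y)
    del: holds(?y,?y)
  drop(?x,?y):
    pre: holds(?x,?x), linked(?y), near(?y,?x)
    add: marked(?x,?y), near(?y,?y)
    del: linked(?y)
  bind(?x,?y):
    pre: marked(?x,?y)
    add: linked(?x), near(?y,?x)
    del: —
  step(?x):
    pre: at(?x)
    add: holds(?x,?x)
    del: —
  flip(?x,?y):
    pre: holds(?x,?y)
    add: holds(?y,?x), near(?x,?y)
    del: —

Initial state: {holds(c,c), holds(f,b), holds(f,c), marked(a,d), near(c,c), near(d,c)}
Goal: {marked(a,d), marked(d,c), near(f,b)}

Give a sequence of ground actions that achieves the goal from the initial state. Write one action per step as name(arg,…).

1. grab(d,c)  →  {holds(f,b), holds(f,c), linked(d), marked(a,d), marked(d,c), near(c,c), near(d,c)}
2. flip(f,b)  →  {holds(b,f), holds(f,b), holds(f,c), linked(d), marked(a,d), marked(d,c), near(c,c), near(d,c), near(f,b)}

grab(d,c); flip(f,b)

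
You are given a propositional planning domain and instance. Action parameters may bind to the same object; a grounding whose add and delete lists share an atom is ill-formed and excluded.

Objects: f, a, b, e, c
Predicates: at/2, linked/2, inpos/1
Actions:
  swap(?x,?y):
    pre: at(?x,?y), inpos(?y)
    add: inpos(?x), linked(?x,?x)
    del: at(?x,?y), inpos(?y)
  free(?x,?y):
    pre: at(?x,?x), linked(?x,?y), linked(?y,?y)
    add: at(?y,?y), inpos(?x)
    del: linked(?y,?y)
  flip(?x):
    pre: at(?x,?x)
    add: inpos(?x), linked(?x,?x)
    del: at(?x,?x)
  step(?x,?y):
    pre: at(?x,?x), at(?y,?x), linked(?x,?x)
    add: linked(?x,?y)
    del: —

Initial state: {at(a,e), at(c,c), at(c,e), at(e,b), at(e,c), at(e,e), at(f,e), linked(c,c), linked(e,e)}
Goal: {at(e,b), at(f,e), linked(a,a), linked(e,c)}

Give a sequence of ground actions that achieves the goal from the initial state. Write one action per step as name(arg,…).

1. step(e,c)  →  {at(a,e), at(c,c), at(c,e), at(e,b), at(e,c), at(e,e), at(f,e), linked(c,c), linked(e,c), linked(e,e)}
2. free(e,e)  →  {at(a,e), at(c,c), at(c,e), at(e,b), at(e,c), at(e,e), at(f,e), inpos(e), linked(c,c), linked(e,c)}
3. swap(a,e)  →  {at(c,c), at(c,e), at(e,b), at(e,c), at(e,e), at(f,e), inpos(a), linked(a,a), linked(c,c), linked(e,c)}

step(e,c); free(e,e); swap(a,e)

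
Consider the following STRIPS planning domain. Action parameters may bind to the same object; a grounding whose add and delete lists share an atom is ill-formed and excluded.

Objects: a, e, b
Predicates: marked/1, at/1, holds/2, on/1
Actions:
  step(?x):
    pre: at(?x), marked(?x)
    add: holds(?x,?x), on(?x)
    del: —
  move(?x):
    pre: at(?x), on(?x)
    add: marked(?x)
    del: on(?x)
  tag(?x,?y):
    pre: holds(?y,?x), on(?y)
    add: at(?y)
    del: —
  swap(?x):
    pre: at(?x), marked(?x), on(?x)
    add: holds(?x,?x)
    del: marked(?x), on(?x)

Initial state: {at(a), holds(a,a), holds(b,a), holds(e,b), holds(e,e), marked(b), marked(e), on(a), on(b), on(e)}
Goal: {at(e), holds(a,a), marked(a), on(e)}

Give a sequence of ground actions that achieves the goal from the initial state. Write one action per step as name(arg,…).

1. move(a)  →  {at(a), holds(a,a), holds(b,a), holds(e,b), holds(e,e), marked(a), marked(b), marked(e), on(b), on(e)}
2. tag(e,e)  →  {at(a), at(e), holds(a,a), holds(b,a), holds(e,b), holds(e,e), marked(a), marked(b), marked(e), on(b), on(e)}

move(a); tag(e,e)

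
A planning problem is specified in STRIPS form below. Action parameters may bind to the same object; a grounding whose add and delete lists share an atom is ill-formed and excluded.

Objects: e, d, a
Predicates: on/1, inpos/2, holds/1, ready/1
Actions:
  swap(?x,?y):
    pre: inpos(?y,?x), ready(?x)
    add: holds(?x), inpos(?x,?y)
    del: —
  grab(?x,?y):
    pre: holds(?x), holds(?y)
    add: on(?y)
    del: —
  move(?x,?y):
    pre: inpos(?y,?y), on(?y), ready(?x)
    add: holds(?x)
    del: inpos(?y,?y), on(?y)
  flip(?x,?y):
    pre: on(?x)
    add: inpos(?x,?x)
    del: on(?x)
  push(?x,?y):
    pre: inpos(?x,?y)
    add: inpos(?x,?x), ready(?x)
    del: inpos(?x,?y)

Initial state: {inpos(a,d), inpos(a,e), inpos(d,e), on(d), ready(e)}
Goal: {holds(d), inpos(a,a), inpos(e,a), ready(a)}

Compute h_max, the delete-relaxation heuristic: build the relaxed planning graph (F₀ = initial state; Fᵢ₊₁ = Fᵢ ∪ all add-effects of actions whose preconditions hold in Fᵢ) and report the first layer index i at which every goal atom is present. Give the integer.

F0 = init (5 atoms)
F1 = F0 ∪ {holds(e), inpos(a,a), inpos(d,d), inpos(e,a), inpos(e,d), ready(a), ready(d)}  (12 atoms)
F2 = F1 ∪ {holds(a), holds(d), inpos(d,a), inpos(e,e), on(e)}  (17 atoms)
goal ⊆ F2  ⇒  h_max = 2

2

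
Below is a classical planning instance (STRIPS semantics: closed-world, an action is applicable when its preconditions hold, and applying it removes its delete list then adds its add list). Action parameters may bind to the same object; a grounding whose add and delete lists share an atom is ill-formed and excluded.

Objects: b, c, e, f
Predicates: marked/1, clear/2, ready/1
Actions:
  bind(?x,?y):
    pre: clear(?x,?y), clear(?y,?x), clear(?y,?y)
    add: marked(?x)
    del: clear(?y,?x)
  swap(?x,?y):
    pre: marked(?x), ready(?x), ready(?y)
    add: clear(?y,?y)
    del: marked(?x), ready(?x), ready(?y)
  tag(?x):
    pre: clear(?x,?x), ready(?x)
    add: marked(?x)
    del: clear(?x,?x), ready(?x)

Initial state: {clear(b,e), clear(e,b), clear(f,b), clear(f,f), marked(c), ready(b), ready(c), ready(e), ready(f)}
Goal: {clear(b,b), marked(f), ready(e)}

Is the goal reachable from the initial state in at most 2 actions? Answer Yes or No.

Yes

1. bind(f,f)  →  {clear(b,e), clear(e,b), clear(f,b), marked(c), marked(f), ready(b), ready(c), ready(e), ready(f)}
2. swap(c,b)  →  {clear(b,b), clear(b,e), clear(e,b), clear(f,b), marked(f), ready(e), ready(f)}
optimal plan length = 2; 2 ≤ 2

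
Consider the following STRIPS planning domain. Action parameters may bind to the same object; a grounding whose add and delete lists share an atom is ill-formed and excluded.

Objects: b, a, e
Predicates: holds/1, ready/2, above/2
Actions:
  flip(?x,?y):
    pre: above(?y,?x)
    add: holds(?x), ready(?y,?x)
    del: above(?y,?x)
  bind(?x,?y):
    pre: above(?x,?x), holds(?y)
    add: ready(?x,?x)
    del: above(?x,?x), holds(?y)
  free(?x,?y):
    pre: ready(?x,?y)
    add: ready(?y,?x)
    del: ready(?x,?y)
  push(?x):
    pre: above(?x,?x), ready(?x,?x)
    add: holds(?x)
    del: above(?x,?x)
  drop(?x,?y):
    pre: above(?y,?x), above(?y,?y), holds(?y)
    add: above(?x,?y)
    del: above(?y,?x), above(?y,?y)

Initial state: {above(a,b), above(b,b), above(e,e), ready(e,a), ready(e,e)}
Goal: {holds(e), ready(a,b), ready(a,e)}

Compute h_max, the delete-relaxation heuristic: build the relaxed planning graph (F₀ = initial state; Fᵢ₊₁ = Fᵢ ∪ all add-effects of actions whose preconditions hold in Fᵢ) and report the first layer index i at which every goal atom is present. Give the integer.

1

F0 = init (5 atoms)
F1 = F0 ∪ {holds(b), holds(e), ready(a,b), ready(a,e), ready(b,b)}  (10 atoms)
goal ⊆ F1  ⇒  h_max = 1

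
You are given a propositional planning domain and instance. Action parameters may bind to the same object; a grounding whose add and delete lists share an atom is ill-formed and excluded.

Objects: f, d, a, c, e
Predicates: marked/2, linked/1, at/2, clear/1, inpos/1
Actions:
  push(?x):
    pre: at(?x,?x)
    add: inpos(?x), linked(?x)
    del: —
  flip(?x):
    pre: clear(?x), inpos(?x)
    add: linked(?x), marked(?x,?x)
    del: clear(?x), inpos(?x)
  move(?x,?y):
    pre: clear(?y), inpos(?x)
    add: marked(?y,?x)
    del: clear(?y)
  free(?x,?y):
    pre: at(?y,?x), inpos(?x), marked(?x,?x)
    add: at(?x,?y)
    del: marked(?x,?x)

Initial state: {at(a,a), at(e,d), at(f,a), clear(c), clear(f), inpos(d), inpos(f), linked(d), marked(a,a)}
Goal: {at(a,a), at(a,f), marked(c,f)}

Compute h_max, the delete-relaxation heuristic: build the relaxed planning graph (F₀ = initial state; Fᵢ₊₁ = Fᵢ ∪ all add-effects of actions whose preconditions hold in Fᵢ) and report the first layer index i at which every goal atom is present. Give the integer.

F0 = init (9 atoms)
F1 = F0 ∪ {inpos(a), linked(a), linked(f), marked(c,d), marked(c,f), marked(f,d), marked(f,f)}  (16 atoms)
F2 = F1 ∪ {at(a,f), marked(c,a), marked(f,a)}  (19 atoms)
goal ⊆ F2  ⇒  h_max = 2

2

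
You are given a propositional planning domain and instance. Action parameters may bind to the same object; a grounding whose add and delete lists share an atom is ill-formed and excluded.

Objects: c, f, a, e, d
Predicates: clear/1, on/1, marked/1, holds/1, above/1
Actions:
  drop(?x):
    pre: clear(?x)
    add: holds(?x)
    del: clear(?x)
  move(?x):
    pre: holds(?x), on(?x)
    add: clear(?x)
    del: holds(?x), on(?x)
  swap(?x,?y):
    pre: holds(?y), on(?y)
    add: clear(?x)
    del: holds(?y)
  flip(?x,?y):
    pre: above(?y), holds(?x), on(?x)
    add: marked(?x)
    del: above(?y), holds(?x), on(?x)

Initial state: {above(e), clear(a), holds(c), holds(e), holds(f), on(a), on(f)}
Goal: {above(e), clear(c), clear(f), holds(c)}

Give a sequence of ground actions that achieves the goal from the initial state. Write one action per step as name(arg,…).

1. drop(a)  →  {above(e), holds(a), holds(c), holds(e), holds(f), on(a), on(f)}
2. move(f)  →  {above(e), clear(f), holds(a), holds(c), holds(e), on(a)}
3. swap(c,a)  →  {above(e), clear(c), clear(f), holds(c), holds(e), on(a)}

drop(a); move(f); swap(c,a)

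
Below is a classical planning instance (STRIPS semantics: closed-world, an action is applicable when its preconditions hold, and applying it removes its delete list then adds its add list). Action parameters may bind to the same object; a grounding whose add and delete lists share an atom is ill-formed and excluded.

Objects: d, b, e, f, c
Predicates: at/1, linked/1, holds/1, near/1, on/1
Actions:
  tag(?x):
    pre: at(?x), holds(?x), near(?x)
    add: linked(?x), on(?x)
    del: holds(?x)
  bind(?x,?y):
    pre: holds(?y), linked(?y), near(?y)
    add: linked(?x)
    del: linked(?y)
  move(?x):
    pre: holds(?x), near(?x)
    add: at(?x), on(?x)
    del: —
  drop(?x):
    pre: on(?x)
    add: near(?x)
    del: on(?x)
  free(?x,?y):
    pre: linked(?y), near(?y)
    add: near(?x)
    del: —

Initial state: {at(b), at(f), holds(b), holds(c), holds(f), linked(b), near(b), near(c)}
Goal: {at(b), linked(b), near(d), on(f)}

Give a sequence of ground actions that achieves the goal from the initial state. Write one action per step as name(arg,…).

1. free(d,b)  →  {at(b), at(f), holds(b), holds(c), holds(f), linked(b), near(b), near(c), near(d)}
2. free(f,b)  →  {at(b), at(f), holds(b), holds(c), holds(f), linked(b), near(b), near(c), near(d), near(f)}
3. tag(f)  →  {at(b), at(f), holds(b), holds(c), linked(b), linked(f), near(b), near(c), near(d), near(f), on(f)}

free(d,b); free(f,b); tag(f)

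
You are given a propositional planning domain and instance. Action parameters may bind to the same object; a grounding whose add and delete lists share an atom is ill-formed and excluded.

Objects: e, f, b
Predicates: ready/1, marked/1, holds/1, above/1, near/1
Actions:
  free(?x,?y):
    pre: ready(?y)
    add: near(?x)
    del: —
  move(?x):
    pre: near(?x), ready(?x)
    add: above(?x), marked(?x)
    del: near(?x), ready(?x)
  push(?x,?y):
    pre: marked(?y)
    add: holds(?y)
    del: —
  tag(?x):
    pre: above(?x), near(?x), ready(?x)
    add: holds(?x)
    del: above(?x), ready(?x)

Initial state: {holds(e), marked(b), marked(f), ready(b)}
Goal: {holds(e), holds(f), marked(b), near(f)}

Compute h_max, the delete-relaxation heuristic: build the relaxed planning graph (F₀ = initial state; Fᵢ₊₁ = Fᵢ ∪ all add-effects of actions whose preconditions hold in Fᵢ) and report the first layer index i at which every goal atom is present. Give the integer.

1

F0 = init (4 atoms)
F1 = F0 ∪ {holds(b), holds(f), near(b), near(e), near(f)}  (9 atoms)
goal ⊆ F1  ⇒  h_max = 1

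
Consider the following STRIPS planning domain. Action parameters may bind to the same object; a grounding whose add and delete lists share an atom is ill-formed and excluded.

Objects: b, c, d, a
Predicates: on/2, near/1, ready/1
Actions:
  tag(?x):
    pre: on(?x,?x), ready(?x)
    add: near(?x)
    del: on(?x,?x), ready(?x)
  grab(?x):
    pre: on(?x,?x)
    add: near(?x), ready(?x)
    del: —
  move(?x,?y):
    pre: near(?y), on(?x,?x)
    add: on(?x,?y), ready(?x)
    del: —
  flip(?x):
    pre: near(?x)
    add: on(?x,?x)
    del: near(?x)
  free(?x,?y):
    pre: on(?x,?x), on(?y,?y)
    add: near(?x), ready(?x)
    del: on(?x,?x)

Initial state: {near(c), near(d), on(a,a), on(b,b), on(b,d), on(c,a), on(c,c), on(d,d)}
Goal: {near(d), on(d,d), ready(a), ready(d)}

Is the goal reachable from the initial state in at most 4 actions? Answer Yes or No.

Yes

1. grab(d)  →  {near(c), near(d), on(a,a), on(b,b), on(b,d), on(c,a), on(c,c), on(d,d), ready(d)}
2. grab(a)  →  {near(a), near(c), near(d), on(a,a), on(b,b), on(b,d), on(c,a), on(c,c), on(d,d), ready(a), ready(d)}
optimal plan length = 2; 2 ≤ 4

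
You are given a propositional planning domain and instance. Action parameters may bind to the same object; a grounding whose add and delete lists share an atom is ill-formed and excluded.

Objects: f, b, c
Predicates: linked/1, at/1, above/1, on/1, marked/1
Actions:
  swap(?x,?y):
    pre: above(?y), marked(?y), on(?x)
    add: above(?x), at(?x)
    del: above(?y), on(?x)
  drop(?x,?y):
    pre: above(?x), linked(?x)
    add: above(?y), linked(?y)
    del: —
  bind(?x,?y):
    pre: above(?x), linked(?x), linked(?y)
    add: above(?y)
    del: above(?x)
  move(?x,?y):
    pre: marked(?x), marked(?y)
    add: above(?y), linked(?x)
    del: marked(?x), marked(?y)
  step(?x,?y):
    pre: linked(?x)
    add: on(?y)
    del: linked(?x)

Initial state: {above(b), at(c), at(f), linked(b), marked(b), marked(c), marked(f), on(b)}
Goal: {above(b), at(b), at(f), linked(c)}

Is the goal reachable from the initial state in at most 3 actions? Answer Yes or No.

Yes

1. drop(b,c)  →  {above(b), above(c), at(c), at(f), linked(b), linked(c), marked(b), marked(c), marked(f), on(b)}
2. swap(b,c)  →  {above(b), at(b), at(c), at(f), linked(b), linked(c), marked(b), marked(c), marked(f)}
optimal plan length = 2; 2 ≤ 3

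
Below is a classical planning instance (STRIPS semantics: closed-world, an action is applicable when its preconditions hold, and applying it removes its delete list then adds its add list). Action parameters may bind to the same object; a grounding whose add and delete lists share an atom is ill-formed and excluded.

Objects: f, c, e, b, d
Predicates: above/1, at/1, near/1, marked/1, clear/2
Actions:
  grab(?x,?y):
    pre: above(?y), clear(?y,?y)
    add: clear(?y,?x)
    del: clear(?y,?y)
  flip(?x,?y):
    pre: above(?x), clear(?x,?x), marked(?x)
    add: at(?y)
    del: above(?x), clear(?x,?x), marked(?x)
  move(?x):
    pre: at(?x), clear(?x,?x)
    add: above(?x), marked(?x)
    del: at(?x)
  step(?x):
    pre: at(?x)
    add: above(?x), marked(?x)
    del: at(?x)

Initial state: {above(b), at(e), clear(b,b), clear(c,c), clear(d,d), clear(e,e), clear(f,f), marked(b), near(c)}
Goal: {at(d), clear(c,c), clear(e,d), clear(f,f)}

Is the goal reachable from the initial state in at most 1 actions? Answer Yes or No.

1. flip(b,d)  →  {at(d), at(e), clear(c,c), clear(d,d), clear(e,e), clear(f,f), near(c)}
2. move(e)  →  {above(e), at(d), clear(c,c), clear(d,d), clear(e,e), clear(f,f), marked(e), near(c)}
3. grab(d,e)  →  {above(e), at(d), clear(c,c), clear(d,d), clear(e,d), clear(f,f), marked(e), near(c)}
optimal plan length = 3; 3 > 1

No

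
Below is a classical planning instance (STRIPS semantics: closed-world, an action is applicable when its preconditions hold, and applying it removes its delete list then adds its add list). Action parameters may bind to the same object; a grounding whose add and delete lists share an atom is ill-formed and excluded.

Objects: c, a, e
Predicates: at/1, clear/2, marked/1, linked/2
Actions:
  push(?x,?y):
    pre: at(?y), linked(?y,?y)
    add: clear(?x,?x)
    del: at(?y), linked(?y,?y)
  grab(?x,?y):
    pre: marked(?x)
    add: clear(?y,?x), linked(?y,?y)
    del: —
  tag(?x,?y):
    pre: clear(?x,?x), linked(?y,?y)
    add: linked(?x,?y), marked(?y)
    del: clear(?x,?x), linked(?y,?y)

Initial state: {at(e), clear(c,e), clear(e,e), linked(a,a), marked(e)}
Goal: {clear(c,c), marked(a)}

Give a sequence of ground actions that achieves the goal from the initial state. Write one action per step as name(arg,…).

grab(e,e); push(c,e); tag(e,a)

1. grab(e,e)  →  {at(e), clear(c,e), clear(e,e), linked(a,a), linked(e,e), marked(e)}
2. push(c,e)  →  {clear(c,c), clear(c,e), clear(e,e), linked(a,a), marked(e)}
3. tag(e,a)  →  {clear(c,c), clear(c,e), linked(e,a), marked(a), marked(e)}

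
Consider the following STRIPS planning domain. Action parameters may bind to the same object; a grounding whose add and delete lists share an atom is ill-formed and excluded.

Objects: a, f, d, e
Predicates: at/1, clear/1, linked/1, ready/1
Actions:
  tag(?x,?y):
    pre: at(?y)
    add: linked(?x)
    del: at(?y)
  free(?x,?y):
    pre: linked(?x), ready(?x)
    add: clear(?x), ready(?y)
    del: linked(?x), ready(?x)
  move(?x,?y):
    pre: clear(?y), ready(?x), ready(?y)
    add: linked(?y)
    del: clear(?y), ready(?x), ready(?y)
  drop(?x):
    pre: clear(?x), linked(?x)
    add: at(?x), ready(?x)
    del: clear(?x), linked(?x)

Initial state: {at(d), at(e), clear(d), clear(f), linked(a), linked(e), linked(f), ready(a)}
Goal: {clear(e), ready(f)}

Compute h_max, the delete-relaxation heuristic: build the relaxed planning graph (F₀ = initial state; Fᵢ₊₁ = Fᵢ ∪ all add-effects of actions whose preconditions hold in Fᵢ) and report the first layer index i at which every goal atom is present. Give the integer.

2

F0 = init (8 atoms)
F1 = F0 ∪ {at(f), clear(a), linked(d), ready(d), ready(e), ready(f)}  (14 atoms)
F2 = F1 ∪ {at(a), clear(e)}  (16 atoms)
goal ⊆ F2  ⇒  h_max = 2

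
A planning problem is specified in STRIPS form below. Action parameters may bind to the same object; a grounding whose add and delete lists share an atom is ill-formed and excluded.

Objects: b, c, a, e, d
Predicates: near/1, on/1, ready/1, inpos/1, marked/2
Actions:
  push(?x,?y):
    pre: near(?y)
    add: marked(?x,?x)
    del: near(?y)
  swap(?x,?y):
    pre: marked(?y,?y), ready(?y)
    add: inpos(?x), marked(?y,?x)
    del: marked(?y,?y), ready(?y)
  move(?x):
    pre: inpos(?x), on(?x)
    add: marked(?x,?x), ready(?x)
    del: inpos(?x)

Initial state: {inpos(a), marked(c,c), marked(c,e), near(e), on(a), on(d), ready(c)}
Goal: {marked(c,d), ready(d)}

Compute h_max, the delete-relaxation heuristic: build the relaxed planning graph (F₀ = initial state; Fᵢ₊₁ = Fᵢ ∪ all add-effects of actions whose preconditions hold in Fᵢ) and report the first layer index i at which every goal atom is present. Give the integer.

2

F0 = init (7 atoms)
F1 = F0 ∪ {inpos(b), inpos(d), inpos(e), marked(a,a), marked(b,b), marked(c,a), marked(c,b), marked(c,d), marked(d,d), marked(e,e), ready(a)}  (18 atoms)
F2 = F1 ∪ {inpos(c), marked(a,b), marked(a,c), marked(a,d), marked(a,e), ready(d)}  (24 atoms)
goal ⊆ F2  ⇒  h_max = 2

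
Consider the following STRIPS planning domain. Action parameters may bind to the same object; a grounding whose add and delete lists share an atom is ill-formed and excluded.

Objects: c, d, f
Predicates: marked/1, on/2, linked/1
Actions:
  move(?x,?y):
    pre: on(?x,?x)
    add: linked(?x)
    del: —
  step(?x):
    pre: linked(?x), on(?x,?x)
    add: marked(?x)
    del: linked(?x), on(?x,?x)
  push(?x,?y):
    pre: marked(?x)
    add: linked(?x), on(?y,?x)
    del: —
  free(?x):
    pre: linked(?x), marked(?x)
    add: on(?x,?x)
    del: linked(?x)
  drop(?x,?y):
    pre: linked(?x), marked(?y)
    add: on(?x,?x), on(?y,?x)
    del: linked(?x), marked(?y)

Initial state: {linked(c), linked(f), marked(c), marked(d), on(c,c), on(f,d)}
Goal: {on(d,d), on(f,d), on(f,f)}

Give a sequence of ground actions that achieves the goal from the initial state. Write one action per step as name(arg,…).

1. push(d,d)  →  {linked(c), linked(d), linked(f), marked(c), marked(d), on(c,c), on(d,d), on(f,d)}
2. drop(f,c)  →  {linked(c), linked(d), marked(d), on(c,c), on(c,f), on(d,d), on(f,d), on(f,f)}

push(d,d); drop(f,c)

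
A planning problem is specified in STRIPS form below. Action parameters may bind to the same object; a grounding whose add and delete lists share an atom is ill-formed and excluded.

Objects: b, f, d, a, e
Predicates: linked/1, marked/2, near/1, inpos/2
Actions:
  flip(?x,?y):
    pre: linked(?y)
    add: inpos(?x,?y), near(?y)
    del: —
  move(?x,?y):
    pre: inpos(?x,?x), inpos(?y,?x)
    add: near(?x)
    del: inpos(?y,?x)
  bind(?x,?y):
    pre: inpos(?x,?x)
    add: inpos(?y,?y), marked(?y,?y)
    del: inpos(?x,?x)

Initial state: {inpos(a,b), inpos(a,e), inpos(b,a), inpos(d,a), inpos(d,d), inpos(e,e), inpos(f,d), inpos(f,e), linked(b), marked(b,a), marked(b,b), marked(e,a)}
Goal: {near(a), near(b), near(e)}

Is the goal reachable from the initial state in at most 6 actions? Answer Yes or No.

1. flip(b,b)  →  {inpos(a,b), inpos(a,e), inpos(b,a), inpos(b,b), inpos(d,a), inpos(d,d), inpos(e,e), inpos(f,d), inpos(f,e), linked(b), marked(b,a), marked(b,b), marked(e,a), near(b)}
2. move(e,f)  →  {inpos(a,b), inpos(a,e), inpos(b,a), inpos(b,b), inpos(d,a), inpos(d,d), inpos(e,e), inpos(f,d), linked(b), marked(b,a), marked(b,b), marked(e,a), near(b), near(e)}
3. bind(b,a)  →  {inpos(a,a), inpos(a,b), inpos(a,e), inpos(b,a), inpos(d,a), inpos(d,d), inpos(e,e), inpos(f,d), linked(b), marked(a,a), marked(b,a), marked(b,b), marked(e,a), near(b), near(e)}
4. move(a,b)  →  {inpos(a,a), inpos(a,b), inpos(a,e), inpos(d,a), inpos(d,d), inpos(e,e), inpos(f,d), linked(b), marked(a,a), marked(b,a), marked(b,b), marked(e,a), near(a), near(b), near(e)}
optimal plan length = 4; 4 ≤ 6

Yes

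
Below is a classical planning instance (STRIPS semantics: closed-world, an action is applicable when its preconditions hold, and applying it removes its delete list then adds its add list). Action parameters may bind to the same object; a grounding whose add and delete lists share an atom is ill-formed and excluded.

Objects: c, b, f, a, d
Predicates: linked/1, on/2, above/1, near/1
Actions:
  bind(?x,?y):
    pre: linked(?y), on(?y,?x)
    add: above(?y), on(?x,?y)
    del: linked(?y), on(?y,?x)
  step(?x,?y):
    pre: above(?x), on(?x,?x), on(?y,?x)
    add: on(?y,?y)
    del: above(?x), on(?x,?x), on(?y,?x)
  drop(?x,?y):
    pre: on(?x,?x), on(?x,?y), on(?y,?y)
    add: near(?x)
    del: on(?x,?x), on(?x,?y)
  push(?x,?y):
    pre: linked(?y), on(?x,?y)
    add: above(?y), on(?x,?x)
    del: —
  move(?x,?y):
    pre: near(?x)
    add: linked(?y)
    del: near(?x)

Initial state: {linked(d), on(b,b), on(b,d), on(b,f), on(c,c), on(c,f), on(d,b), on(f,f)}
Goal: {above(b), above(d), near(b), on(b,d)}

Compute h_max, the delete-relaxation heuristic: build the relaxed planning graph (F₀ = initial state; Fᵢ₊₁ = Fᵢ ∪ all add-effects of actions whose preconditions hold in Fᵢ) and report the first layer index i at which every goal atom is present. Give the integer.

3

F0 = init (8 atoms)
F1 = F0 ∪ {above(d), near(b), near(c), near(f)}  (12 atoms)
F2 = F1 ∪ {linked(a), linked(b), linked(c), linked(f)}  (16 atoms)
F3 = F2 ∪ {above(b), above(c), above(f), on(d,d), on(f,b), on(f,c)}  (22 atoms)
goal ⊆ F3  ⇒  h_max = 3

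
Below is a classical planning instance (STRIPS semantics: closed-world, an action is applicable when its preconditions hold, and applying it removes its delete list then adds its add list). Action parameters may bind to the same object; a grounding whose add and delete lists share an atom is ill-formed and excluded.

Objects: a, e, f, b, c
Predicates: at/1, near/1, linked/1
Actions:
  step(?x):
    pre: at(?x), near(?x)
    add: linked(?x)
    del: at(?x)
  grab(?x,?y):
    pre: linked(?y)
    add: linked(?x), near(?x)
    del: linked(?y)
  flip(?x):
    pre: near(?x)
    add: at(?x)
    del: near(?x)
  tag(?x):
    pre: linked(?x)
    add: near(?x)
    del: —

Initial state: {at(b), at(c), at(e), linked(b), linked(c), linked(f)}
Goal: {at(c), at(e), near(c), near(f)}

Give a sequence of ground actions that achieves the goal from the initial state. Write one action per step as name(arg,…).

1. grab(f,b)  →  {at(b), at(c), at(e), linked(c), linked(f), near(f)}
2. grab(c,f)  →  {at(b), at(c), at(e), linked(c), near(c), near(f)}

grab(f,b); grab(c,f)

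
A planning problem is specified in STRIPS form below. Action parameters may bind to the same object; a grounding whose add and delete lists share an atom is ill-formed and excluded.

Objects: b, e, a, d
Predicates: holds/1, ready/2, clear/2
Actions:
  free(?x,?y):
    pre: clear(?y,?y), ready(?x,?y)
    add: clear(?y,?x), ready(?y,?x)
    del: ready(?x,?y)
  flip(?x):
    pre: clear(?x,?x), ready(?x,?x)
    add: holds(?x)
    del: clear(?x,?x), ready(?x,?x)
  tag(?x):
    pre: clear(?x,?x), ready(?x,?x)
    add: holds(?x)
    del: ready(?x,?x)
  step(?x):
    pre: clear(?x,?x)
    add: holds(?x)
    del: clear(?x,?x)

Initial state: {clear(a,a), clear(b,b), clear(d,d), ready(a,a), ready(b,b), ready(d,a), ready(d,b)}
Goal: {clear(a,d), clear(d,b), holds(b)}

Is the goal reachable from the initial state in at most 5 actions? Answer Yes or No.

Yes

1. free(d,b)  →  {clear(a,a), clear(b,b), clear(b,d), clear(d,d), ready(a,a), ready(b,b), ready(b,d), ready(d,a)}
2. free(b,d)  →  {clear(a,a), clear(b,b), clear(b,d), clear(d,b), clear(d,d), ready(a,a), ready(b,b), ready(d,a), ready(d,b)}
3. free(d,a)  →  {clear(a,a), clear(a,d), clear(b,b), clear(b,d), clear(d,b), clear(d,d), ready(a,a), ready(a,d), ready(b,b), ready(d,b)}
4. flip(b)  →  {clear(a,a), clear(a,d), clear(b,d), clear(d,b), clear(d,d), holds(b), ready(a,a), ready(a,d), ready(d,b)}
optimal plan length = 4; 4 ≤ 5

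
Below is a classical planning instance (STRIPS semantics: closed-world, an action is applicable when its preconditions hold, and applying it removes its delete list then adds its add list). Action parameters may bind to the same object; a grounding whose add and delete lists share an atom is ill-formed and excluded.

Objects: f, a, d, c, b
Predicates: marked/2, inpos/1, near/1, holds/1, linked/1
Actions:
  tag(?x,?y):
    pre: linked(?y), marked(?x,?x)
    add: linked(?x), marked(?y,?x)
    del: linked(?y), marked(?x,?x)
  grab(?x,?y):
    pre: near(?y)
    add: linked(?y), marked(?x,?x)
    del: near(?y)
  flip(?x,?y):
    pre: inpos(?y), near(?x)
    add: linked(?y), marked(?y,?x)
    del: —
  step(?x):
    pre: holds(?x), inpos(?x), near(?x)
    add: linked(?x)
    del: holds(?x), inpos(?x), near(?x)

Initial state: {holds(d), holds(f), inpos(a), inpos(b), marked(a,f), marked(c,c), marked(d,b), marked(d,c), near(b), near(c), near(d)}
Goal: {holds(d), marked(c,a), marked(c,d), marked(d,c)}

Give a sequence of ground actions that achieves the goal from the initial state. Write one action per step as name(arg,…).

grab(a,d); tag(c,d); tag(a,c); grab(d,c); tag(d,c)

1. grab(a,d)  →  {holds(d), holds(f), inpos(a), inpos(b), linked(d), marked(a,a), marked(a,f), marked(c,c), marked(d,b), marked(d,c), near(b), near(c)}
2. tag(c,d)  →  {holds(d), holds(f), inpos(a), inpos(b), linked(c), marked(a,a), marked(a,f), marked(d,b), marked(d,c), near(b), near(c)}
3. tag(a,c)  →  {holds(d), holds(f), inpos(a), inpos(b), linked(a), marked(a,f), marked(c,a), marked(d,b), marked(d,c), near(b), near(c)}
4. grab(d,c)  →  {holds(d), holds(f), inpos(a), inpos(b), linked(a), linked(c), marked(a,f), marked(c,a), marked(d,b), marked(d,c), marked(d,d), near(b)}
5. tag(d,c)  →  {holds(d), holds(f), inpos(a), inpos(b), linked(a), linked(d), marked(a,f), marked(c,a), marked(c,d), marked(d,b), marked(d,c), near(b)}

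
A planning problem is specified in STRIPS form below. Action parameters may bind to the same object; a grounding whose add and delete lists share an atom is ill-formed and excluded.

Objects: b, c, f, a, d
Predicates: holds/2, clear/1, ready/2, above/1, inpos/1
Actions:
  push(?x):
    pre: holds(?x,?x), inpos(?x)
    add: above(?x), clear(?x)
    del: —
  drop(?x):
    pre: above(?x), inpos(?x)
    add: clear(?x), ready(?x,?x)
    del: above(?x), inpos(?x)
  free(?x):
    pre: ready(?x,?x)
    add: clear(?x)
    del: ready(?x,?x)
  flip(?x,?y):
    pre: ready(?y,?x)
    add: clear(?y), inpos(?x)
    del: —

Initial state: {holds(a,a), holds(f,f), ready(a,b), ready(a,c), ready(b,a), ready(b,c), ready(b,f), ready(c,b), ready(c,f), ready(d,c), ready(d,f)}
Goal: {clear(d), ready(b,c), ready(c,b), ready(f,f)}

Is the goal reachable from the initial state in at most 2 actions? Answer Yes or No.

1. flip(f,d)  →  {clear(d), holds(a,a), holds(f,f), inpos(f), ready(a,b), ready(a,c), ready(b,a), ready(b,c), ready(b,f), ready(c,b), ready(c,f), ready(d,c), ready(d,f)}
2. push(f)  →  {above(f), clear(d), clear(f), holds(a,a), holds(f,f), inpos(f), ready(a,b), ready(a,c), ready(b,a), ready(b,c), ready(b,f), ready(c,b), ready(c,f), ready(d,c), ready(d,f)}
3. drop(f)  →  {clear(d), clear(f), holds(a,a), holds(f,f), ready(a,b), ready(a,c), ready(b,a), ready(b,c), ready(b,f), ready(c,b), ready(c,f), ready(d,c), ready(d,f), ready(f,f)}
optimal plan length = 3; 3 > 2

No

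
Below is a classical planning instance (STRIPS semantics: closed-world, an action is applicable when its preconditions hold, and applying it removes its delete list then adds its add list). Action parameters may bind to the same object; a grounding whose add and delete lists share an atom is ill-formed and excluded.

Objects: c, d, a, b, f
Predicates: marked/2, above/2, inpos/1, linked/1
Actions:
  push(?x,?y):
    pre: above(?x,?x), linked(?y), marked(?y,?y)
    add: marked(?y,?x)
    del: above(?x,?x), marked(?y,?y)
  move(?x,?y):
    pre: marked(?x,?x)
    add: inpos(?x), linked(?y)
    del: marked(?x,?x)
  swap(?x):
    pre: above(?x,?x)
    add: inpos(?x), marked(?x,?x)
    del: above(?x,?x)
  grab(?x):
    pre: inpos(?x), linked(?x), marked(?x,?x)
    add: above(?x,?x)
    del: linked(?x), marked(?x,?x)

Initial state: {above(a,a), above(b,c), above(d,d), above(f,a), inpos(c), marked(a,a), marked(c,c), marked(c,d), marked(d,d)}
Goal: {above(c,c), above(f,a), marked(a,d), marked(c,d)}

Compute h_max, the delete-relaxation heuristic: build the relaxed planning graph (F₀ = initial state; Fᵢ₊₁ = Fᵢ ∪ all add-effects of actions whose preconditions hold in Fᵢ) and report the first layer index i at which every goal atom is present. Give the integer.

F0 = init (9 atoms)
F1 = F0 ∪ {inpos(a), inpos(d), linked(a), linked(b), linked(c), linked(d), linked(f)}  (16 atoms)
F2 = F1 ∪ {above(c,c), marked(a,d), marked(c,a), marked(d,a)}  (20 atoms)
goal ⊆ F2  ⇒  h_max = 2

2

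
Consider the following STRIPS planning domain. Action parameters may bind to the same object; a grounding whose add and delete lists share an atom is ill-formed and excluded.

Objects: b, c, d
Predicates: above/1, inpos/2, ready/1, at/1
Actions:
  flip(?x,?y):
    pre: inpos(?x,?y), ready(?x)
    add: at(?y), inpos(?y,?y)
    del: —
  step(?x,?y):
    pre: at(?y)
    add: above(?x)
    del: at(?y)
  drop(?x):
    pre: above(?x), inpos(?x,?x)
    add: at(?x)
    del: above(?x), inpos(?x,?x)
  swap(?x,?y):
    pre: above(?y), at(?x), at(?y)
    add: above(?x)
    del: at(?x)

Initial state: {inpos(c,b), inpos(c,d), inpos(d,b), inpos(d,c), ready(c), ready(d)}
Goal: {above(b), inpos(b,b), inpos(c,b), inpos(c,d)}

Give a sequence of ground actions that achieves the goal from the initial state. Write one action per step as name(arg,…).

flip(c,b); step(b,b)

1. flip(c,b)  →  {at(b), inpos(b,b), inpos(c,b), inpos(c,d), inpos(d,b), inpos(d,c), ready(c), ready(d)}
2. step(b,b)  →  {above(b), inpos(b,b), inpos(c,b), inpos(c,d), inpos(d,b), inpos(d,c), ready(c), ready(d)}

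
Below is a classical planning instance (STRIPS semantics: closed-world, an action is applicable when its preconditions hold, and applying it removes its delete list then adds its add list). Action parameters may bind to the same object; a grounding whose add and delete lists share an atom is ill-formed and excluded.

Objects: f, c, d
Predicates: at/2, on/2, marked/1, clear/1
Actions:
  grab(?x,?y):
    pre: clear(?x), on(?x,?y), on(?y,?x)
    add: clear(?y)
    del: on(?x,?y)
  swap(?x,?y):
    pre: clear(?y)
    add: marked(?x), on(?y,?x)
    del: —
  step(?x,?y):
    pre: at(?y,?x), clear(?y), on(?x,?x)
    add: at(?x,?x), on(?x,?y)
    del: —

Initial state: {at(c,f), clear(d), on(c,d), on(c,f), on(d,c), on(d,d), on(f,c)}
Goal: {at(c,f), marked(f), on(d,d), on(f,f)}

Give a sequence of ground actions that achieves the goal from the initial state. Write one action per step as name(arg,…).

grab(d,c); grab(c,f); swap(f,f)

1. grab(d,c)  →  {at(c,f), clear(c), clear(d), on(c,d), on(c,f), on(d,d), on(f,c)}
2. grab(c,f)  →  {at(c,f), clear(c), clear(d), clear(f), on(c,d), on(d,d), on(f,c)}
3. swap(f,f)  →  {at(c,f), clear(c), clear(d), clear(f), marked(f), on(c,d), on(d,d), on(f,c), on(f,f)}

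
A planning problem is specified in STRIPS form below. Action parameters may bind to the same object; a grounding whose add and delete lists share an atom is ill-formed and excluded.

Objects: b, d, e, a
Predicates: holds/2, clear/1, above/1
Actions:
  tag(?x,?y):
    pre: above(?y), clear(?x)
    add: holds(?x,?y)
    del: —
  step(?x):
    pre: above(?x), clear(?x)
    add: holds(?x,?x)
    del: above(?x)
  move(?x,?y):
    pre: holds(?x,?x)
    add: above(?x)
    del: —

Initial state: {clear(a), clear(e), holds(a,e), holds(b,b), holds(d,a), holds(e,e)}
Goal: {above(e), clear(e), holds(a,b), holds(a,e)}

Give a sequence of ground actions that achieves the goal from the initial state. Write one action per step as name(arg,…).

move(b,b); tag(a,b); move(e,b)

1. move(b,b)  →  {above(b), clear(a), clear(e), holds(a,e), holds(b,b), holds(d,a), holds(e,e)}
2. tag(a,b)  →  {above(b), clear(a), clear(e), holds(a,b), holds(a,e), holds(b,b), holds(d,a), holds(e,e)}
3. move(e,b)  →  {above(b), above(e), clear(a), clear(e), holds(a,b), holds(a,e), holds(b,b), holds(d,a), holds(e,e)}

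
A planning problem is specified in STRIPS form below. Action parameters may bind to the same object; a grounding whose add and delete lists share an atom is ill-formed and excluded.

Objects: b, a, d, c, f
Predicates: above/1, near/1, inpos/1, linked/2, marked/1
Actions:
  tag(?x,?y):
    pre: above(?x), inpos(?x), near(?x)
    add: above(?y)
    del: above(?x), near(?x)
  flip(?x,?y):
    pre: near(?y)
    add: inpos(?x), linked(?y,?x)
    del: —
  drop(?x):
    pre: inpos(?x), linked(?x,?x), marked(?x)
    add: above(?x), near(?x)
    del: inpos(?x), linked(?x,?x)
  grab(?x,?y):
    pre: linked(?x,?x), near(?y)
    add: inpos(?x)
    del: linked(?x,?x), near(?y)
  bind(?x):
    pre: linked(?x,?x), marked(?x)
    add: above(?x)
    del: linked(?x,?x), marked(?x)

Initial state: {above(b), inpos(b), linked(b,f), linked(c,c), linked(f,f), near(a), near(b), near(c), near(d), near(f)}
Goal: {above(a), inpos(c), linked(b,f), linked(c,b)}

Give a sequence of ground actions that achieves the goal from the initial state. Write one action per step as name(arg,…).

tag(b,a); flip(b,c); flip(c,a)

1. tag(b,a)  →  {above(a), inpos(b), linked(b,f), linked(c,c), linked(f,f), near(a), near(c), near(d), near(f)}
2. flip(b,c)  →  {above(a), inpos(b), linked(b,f), linked(c,b), linked(c,c), linked(f,f), near(a), near(c), near(d), near(f)}
3. flip(c,a)  →  {above(a), inpos(b), inpos(c), linked(a,c), linked(b,f), linked(c,b), linked(c,c), linked(f,f), near(a), near(c), near(d), near(f)}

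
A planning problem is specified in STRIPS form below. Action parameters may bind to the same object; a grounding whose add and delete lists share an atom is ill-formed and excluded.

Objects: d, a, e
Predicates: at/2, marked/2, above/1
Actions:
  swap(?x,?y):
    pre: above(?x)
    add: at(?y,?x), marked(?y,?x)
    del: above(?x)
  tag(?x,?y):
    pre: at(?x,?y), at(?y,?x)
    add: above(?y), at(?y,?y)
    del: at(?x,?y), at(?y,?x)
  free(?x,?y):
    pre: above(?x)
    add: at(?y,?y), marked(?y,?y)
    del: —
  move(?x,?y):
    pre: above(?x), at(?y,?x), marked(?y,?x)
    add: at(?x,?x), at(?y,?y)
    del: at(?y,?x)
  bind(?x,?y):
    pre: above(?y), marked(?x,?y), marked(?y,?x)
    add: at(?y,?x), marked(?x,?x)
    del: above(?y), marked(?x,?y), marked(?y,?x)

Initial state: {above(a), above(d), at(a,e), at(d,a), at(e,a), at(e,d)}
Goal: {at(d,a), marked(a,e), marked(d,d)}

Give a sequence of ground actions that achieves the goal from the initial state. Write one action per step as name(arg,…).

1. swap(d,d)  →  {above(a), at(a,e), at(d,a), at(d,d), at(e,a), at(e,d), marked(d,d)}
2. tag(a,e)  →  {above(a), above(e), at(d,a), at(d,d), at(e,d), at(e,e), marked(d,d)}
3. swap(e,a)  →  {above(a), at(a,e), at(d,a), at(d,d), at(e,d), at(e,e), marked(a,e), marked(d,d)}

swap(d,d); tag(a,e); swap(e,a)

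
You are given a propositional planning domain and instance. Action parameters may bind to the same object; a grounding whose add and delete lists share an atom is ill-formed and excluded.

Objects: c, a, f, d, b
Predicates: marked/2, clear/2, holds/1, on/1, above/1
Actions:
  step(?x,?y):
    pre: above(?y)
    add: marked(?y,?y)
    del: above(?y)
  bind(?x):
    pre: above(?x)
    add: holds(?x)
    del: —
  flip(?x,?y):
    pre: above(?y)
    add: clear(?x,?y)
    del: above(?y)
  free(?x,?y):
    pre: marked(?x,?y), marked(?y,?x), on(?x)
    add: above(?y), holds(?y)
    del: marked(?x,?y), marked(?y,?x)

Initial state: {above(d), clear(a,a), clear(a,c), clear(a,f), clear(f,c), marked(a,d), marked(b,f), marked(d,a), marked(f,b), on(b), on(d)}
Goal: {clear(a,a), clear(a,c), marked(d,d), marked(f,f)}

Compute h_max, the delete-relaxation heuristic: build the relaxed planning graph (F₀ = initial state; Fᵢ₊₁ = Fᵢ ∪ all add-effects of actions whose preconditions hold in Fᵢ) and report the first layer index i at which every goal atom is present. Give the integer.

F0 = init (11 atoms)
F1 = F0 ∪ {above(a), above(f), clear(a,d), clear(b,d), clear(c,d), clear(d,d), clear(f,d), holds(a), holds(d), holds(f), marked(d,d)}  (22 atoms)
F2 = F1 ∪ {clear(b,a), clear(b,f), clear(c,a), clear(c,f), clear(d,a), clear(d,f), clear(f,a), clear(f,f), marked(a,a), marked(f,f)}  (32 atoms)
goal ⊆ F2  ⇒  h_max = 2

2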